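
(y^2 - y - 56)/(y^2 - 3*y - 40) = (y + 7)/(y + 5)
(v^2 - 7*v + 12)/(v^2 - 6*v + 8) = (v - 3)/(v - 2)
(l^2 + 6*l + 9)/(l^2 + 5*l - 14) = (l^2 + 6*l + 9)/(l^2 + 5*l - 14)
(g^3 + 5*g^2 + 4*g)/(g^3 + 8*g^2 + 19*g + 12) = g/(g + 3)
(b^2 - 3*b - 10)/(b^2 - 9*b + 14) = (b^2 - 3*b - 10)/(b^2 - 9*b + 14)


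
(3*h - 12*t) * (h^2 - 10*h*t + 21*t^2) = 3*h^3 - 42*h^2*t + 183*h*t^2 - 252*t^3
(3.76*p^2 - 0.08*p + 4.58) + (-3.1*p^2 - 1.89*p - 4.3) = 0.66*p^2 - 1.97*p + 0.28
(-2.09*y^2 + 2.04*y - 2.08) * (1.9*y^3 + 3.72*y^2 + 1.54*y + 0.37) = -3.971*y^5 - 3.8988*y^4 + 0.418200000000001*y^3 - 5.3693*y^2 - 2.4484*y - 0.7696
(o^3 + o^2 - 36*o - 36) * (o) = o^4 + o^3 - 36*o^2 - 36*o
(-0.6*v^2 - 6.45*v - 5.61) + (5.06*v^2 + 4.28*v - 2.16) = 4.46*v^2 - 2.17*v - 7.77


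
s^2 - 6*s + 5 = (s - 5)*(s - 1)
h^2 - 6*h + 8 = (h - 4)*(h - 2)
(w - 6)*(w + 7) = w^2 + w - 42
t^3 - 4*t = t*(t - 2)*(t + 2)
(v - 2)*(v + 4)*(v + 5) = v^3 + 7*v^2 + 2*v - 40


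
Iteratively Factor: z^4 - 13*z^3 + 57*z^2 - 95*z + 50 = (z - 5)*(z^3 - 8*z^2 + 17*z - 10) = (z - 5)*(z - 2)*(z^2 - 6*z + 5) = (z - 5)*(z - 2)*(z - 1)*(z - 5)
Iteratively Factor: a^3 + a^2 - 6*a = (a + 3)*(a^2 - 2*a) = a*(a + 3)*(a - 2)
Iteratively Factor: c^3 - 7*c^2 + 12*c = (c)*(c^2 - 7*c + 12) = c*(c - 4)*(c - 3)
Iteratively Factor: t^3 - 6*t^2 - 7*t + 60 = (t - 5)*(t^2 - t - 12) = (t - 5)*(t - 4)*(t + 3)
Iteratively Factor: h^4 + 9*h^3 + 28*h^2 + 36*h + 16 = (h + 1)*(h^3 + 8*h^2 + 20*h + 16) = (h + 1)*(h + 2)*(h^2 + 6*h + 8) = (h + 1)*(h + 2)^2*(h + 4)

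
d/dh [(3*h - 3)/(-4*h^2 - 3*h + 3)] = 12*h*(h - 2)/(16*h^4 + 24*h^3 - 15*h^2 - 18*h + 9)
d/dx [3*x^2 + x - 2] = 6*x + 1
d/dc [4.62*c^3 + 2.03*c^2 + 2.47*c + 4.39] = 13.86*c^2 + 4.06*c + 2.47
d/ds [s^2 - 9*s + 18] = 2*s - 9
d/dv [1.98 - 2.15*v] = -2.15000000000000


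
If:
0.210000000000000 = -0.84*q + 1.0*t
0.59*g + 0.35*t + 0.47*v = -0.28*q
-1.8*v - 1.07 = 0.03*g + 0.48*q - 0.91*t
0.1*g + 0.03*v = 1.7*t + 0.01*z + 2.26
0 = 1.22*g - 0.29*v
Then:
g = -0.10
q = 0.33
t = 0.49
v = -0.43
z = -311.62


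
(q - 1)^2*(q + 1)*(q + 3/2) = q^4 + q^3/2 - 5*q^2/2 - q/2 + 3/2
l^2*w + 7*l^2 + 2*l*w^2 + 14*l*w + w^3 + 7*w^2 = (l + w)^2*(w + 7)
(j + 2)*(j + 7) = j^2 + 9*j + 14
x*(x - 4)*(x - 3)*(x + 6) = x^4 - x^3 - 30*x^2 + 72*x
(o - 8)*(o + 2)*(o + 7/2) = o^3 - 5*o^2/2 - 37*o - 56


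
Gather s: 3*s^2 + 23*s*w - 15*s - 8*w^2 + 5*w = 3*s^2 + s*(23*w - 15) - 8*w^2 + 5*w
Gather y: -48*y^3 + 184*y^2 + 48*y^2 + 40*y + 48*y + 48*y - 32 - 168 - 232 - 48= -48*y^3 + 232*y^2 + 136*y - 480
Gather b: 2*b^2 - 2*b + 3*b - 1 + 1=2*b^2 + b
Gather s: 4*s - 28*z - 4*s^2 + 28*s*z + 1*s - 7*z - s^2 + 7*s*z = -5*s^2 + s*(35*z + 5) - 35*z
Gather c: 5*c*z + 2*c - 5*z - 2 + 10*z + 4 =c*(5*z + 2) + 5*z + 2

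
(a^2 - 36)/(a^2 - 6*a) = (a + 6)/a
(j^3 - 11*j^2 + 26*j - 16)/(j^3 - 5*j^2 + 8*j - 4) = (j - 8)/(j - 2)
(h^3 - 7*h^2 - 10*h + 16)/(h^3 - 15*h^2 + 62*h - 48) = (h + 2)/(h - 6)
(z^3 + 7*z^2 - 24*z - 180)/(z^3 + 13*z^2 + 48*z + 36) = (z - 5)/(z + 1)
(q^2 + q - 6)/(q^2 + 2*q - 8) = (q + 3)/(q + 4)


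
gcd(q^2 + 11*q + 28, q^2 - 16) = q + 4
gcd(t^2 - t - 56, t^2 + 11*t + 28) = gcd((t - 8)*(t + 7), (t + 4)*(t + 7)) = t + 7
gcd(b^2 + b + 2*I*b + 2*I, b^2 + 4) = b + 2*I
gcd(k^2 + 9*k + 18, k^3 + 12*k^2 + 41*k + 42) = k + 3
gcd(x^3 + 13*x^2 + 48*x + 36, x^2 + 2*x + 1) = x + 1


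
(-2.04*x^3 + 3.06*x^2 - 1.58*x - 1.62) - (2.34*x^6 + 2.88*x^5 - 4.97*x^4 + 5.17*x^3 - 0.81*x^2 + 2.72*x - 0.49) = -2.34*x^6 - 2.88*x^5 + 4.97*x^4 - 7.21*x^3 + 3.87*x^2 - 4.3*x - 1.13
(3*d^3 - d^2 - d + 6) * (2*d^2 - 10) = 6*d^5 - 2*d^4 - 32*d^3 + 22*d^2 + 10*d - 60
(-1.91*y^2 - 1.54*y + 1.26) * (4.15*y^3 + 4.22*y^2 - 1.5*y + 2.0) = -7.9265*y^5 - 14.4512*y^4 + 1.5952*y^3 + 3.8072*y^2 - 4.97*y + 2.52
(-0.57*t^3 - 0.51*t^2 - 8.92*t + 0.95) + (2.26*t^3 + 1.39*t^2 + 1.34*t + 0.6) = 1.69*t^3 + 0.88*t^2 - 7.58*t + 1.55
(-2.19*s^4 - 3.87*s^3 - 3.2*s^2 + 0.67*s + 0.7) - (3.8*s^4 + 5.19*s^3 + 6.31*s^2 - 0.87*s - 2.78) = -5.99*s^4 - 9.06*s^3 - 9.51*s^2 + 1.54*s + 3.48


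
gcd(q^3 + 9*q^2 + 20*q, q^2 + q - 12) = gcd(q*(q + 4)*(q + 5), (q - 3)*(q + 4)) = q + 4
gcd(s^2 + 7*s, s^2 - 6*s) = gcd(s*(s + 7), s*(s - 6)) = s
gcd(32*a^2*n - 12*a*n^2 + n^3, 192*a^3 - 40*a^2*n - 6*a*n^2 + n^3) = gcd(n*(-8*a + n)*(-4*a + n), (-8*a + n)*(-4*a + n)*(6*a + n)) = 32*a^2 - 12*a*n + n^2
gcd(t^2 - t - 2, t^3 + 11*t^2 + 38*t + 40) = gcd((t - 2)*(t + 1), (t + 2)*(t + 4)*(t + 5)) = 1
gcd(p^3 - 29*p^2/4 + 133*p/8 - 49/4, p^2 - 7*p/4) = p - 7/4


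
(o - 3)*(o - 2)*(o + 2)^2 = o^4 - o^3 - 10*o^2 + 4*o + 24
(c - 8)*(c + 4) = c^2 - 4*c - 32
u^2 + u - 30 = (u - 5)*(u + 6)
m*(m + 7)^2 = m^3 + 14*m^2 + 49*m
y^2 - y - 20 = (y - 5)*(y + 4)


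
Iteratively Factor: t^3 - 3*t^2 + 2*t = (t - 2)*(t^2 - t) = t*(t - 2)*(t - 1)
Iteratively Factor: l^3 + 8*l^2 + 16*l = (l + 4)*(l^2 + 4*l) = (l + 4)^2*(l)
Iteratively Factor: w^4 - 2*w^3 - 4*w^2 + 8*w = (w + 2)*(w^3 - 4*w^2 + 4*w) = (w - 2)*(w + 2)*(w^2 - 2*w) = w*(w - 2)*(w + 2)*(w - 2)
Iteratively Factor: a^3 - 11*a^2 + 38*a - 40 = (a - 5)*(a^2 - 6*a + 8) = (a - 5)*(a - 4)*(a - 2)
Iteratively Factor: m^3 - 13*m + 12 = (m + 4)*(m^2 - 4*m + 3) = (m - 1)*(m + 4)*(m - 3)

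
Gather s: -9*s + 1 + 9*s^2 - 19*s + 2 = 9*s^2 - 28*s + 3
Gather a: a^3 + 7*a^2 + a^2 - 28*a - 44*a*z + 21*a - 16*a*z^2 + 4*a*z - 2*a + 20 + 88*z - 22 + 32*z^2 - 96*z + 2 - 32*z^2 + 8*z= a^3 + 8*a^2 + a*(-16*z^2 - 40*z - 9)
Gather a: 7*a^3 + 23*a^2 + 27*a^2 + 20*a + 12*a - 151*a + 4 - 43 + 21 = 7*a^3 + 50*a^2 - 119*a - 18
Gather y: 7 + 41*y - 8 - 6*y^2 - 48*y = -6*y^2 - 7*y - 1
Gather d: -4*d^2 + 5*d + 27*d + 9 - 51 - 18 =-4*d^2 + 32*d - 60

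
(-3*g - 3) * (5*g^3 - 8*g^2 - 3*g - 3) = -15*g^4 + 9*g^3 + 33*g^2 + 18*g + 9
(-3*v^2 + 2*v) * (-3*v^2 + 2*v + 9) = 9*v^4 - 12*v^3 - 23*v^2 + 18*v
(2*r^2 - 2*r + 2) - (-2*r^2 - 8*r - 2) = 4*r^2 + 6*r + 4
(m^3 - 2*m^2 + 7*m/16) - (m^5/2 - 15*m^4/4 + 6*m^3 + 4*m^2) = -m^5/2 + 15*m^4/4 - 5*m^3 - 6*m^2 + 7*m/16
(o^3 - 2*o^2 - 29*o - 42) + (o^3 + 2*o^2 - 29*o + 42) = 2*o^3 - 58*o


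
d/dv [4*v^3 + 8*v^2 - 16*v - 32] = 12*v^2 + 16*v - 16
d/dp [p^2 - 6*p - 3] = 2*p - 6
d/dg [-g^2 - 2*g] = -2*g - 2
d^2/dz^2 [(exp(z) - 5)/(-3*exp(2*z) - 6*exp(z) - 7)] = (-9*exp(4*z) + 198*exp(3*z) + 396*exp(2*z) - 198*exp(z) - 259)*exp(z)/(27*exp(6*z) + 162*exp(5*z) + 513*exp(4*z) + 972*exp(3*z) + 1197*exp(2*z) + 882*exp(z) + 343)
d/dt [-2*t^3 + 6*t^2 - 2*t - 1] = -6*t^2 + 12*t - 2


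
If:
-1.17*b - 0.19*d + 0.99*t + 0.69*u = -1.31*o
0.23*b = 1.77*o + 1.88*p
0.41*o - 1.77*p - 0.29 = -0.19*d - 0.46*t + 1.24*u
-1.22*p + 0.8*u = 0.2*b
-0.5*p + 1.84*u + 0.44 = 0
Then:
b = -18.448*u - 5.368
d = 60.5510250576763*u + 15.9605181416428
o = -6.30589830508475*u - 1.63222598870057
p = 3.68*u + 0.88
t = -2.53407925189947*u - 1.12105606857588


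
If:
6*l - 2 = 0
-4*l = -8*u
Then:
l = 1/3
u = 1/6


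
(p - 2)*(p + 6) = p^2 + 4*p - 12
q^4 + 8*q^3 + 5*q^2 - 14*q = q*(q - 1)*(q + 2)*(q + 7)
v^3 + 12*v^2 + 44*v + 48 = (v + 2)*(v + 4)*(v + 6)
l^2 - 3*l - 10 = (l - 5)*(l + 2)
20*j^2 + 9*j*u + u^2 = (4*j + u)*(5*j + u)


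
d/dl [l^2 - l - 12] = 2*l - 1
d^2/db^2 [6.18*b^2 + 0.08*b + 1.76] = 12.3600000000000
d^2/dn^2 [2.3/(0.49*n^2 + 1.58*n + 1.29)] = (-1.10446*n^2 - 3.56132*n + 2.3*(0.98*n + 1.58)*(1.96*n + 3.16) - 2.90766)/(0.49*n^2 + 1.58*n + 1.29)^3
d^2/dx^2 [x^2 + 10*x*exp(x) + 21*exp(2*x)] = 10*x*exp(x) + 84*exp(2*x) + 20*exp(x) + 2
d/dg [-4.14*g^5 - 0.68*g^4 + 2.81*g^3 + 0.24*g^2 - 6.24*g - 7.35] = -20.7*g^4 - 2.72*g^3 + 8.43*g^2 + 0.48*g - 6.24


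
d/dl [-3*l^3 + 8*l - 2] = 8 - 9*l^2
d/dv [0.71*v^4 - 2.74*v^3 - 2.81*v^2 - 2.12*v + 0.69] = 2.84*v^3 - 8.22*v^2 - 5.62*v - 2.12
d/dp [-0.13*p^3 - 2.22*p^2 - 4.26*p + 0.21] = -0.39*p^2 - 4.44*p - 4.26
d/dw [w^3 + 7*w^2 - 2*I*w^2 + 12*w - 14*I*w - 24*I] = 3*w^2 + w*(14 - 4*I) + 12 - 14*I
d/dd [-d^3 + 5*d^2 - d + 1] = -3*d^2 + 10*d - 1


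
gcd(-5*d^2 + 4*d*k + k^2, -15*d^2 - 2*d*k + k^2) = 1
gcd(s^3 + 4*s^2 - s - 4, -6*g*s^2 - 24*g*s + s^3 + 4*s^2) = s + 4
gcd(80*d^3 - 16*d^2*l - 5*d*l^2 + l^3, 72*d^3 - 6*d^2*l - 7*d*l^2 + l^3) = 4*d - l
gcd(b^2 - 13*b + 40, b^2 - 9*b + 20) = b - 5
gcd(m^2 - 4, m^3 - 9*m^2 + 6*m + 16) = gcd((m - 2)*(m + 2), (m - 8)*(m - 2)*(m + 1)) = m - 2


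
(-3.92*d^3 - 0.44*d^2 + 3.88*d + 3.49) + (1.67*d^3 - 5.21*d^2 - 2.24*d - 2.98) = -2.25*d^3 - 5.65*d^2 + 1.64*d + 0.51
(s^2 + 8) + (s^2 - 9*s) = 2*s^2 - 9*s + 8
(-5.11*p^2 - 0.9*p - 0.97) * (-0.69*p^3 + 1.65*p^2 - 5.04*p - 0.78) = 3.5259*p^5 - 7.8105*p^4 + 24.9387*p^3 + 6.9213*p^2 + 5.5908*p + 0.7566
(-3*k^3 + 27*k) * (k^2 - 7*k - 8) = -3*k^5 + 21*k^4 + 51*k^3 - 189*k^2 - 216*k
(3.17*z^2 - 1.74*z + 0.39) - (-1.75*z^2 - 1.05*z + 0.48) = 4.92*z^2 - 0.69*z - 0.09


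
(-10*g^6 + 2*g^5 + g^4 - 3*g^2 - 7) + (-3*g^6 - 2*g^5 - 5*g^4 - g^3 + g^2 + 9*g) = -13*g^6 - 4*g^4 - g^3 - 2*g^2 + 9*g - 7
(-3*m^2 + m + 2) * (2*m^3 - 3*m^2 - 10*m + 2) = -6*m^5 + 11*m^4 + 31*m^3 - 22*m^2 - 18*m + 4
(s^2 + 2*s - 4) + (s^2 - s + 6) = 2*s^2 + s + 2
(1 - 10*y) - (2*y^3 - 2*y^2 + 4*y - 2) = -2*y^3 + 2*y^2 - 14*y + 3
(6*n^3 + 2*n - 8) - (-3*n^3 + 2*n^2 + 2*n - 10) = 9*n^3 - 2*n^2 + 2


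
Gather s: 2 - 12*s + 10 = 12 - 12*s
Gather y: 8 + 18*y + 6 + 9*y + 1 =27*y + 15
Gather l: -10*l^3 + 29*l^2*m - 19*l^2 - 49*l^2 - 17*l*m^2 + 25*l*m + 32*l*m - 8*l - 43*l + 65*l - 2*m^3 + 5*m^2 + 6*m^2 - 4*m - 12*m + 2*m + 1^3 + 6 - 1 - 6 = -10*l^3 + l^2*(29*m - 68) + l*(-17*m^2 + 57*m + 14) - 2*m^3 + 11*m^2 - 14*m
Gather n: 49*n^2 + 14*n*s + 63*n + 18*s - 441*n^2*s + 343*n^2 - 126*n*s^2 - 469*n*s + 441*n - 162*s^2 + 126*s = n^2*(392 - 441*s) + n*(-126*s^2 - 455*s + 504) - 162*s^2 + 144*s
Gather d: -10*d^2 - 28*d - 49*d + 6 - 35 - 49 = -10*d^2 - 77*d - 78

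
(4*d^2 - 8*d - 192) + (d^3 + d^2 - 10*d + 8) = d^3 + 5*d^2 - 18*d - 184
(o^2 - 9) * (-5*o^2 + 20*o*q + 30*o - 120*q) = -5*o^4 + 20*o^3*q + 30*o^3 - 120*o^2*q + 45*o^2 - 180*o*q - 270*o + 1080*q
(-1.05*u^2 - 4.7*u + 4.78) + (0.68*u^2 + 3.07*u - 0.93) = -0.37*u^2 - 1.63*u + 3.85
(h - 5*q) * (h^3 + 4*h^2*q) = h^4 - h^3*q - 20*h^2*q^2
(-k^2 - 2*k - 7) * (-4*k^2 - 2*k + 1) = 4*k^4 + 10*k^3 + 31*k^2 + 12*k - 7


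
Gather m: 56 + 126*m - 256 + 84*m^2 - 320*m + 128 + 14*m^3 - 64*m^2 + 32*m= 14*m^3 + 20*m^2 - 162*m - 72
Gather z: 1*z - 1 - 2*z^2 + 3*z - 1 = -2*z^2 + 4*z - 2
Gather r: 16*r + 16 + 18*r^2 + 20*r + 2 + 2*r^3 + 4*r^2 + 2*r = 2*r^3 + 22*r^2 + 38*r + 18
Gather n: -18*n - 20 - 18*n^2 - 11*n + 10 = -18*n^2 - 29*n - 10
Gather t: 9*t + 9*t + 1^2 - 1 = 18*t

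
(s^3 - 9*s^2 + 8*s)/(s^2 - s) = s - 8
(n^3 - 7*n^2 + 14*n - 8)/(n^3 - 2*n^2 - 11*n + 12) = (n - 2)/(n + 3)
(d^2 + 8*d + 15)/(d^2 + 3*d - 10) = (d + 3)/(d - 2)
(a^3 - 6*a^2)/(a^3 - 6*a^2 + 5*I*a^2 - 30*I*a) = a/(a + 5*I)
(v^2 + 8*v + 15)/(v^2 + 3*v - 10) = (v + 3)/(v - 2)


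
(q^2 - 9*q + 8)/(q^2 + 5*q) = (q^2 - 9*q + 8)/(q*(q + 5))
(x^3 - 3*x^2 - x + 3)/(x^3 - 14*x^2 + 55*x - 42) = (x^2 - 2*x - 3)/(x^2 - 13*x + 42)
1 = 1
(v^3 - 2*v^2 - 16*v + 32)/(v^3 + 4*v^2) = 1 - 6/v + 8/v^2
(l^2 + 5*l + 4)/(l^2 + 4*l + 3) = (l + 4)/(l + 3)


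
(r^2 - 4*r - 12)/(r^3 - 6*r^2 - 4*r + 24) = 1/(r - 2)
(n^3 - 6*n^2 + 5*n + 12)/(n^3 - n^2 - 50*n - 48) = (n^2 - 7*n + 12)/(n^2 - 2*n - 48)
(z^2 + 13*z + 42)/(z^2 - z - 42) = (z + 7)/(z - 7)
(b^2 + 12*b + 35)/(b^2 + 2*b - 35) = (b + 5)/(b - 5)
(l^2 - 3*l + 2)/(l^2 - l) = (l - 2)/l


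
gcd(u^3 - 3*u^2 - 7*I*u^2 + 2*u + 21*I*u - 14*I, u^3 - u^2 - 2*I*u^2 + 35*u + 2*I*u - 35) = u^2 + u*(-1 - 7*I) + 7*I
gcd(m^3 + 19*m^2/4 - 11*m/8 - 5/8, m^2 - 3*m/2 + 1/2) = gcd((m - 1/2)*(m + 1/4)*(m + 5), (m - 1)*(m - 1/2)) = m - 1/2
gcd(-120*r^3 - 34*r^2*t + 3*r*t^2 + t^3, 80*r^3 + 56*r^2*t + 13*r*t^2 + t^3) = 20*r^2 + 9*r*t + t^2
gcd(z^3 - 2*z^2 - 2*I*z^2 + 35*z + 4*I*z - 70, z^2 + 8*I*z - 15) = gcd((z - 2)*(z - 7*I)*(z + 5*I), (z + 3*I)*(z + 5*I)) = z + 5*I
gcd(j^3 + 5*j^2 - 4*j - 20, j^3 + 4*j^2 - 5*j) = j + 5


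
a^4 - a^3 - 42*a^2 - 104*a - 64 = (a - 8)*(a + 1)*(a + 2)*(a + 4)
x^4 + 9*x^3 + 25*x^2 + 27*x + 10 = (x + 1)^2*(x + 2)*(x + 5)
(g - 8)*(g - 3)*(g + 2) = g^3 - 9*g^2 + 2*g + 48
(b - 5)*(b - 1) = b^2 - 6*b + 5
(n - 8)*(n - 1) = n^2 - 9*n + 8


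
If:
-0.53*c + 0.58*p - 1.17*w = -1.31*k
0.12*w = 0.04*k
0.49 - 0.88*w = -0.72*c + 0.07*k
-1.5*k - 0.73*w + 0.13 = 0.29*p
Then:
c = -0.57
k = 0.22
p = -0.87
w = 0.07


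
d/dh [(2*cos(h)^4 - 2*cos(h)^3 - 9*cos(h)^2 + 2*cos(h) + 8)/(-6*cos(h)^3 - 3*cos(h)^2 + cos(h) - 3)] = 4*(12*cos(h)^6 + 12*cos(h)^5 + 42*cos(h)^4 + 4*cos(h)^3 - 159*cos(h)^2 - 102*cos(h) + 14)*sin(h)/(7*cos(h) + 3*cos(2*h) + 3*cos(3*h) + 9)^2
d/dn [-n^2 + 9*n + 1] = 9 - 2*n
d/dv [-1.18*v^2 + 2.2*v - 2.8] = 2.2 - 2.36*v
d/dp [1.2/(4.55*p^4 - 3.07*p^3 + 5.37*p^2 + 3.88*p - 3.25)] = (-21.84*p^3 + 11.052*p^2 - 12.888*p - 4.656)/(4.55*p^4 - 3.07*p^3 + 5.37*p^2 + 3.88*p - 3.25)^2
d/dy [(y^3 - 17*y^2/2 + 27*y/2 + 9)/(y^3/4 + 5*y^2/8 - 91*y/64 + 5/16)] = 32*(352*y^4 - 1228*y^3 - 277*y^2 - 2120*y + 2178)/(256*y^6 + 1280*y^5 - 1312*y^4 - 6640*y^3 + 9881*y^2 - 3640*y + 400)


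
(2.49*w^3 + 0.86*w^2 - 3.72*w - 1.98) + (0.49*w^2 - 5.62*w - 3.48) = 2.49*w^3 + 1.35*w^2 - 9.34*w - 5.46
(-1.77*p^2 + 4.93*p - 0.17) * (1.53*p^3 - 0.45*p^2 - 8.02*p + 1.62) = -2.7081*p^5 + 8.3394*p^4 + 11.7168*p^3 - 42.3295*p^2 + 9.35*p - 0.2754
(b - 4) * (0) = 0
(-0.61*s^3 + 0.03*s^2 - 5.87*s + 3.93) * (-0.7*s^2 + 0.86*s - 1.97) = 0.427*s^5 - 0.5456*s^4 + 5.3365*s^3 - 7.8583*s^2 + 14.9437*s - 7.7421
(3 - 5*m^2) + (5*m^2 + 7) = 10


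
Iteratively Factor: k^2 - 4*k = (k)*(k - 4)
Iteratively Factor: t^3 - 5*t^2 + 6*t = (t)*(t^2 - 5*t + 6) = t*(t - 2)*(t - 3)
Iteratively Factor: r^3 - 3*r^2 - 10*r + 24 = (r - 2)*(r^2 - r - 12) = (r - 4)*(r - 2)*(r + 3)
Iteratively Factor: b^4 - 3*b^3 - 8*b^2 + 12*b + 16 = (b - 2)*(b^3 - b^2 - 10*b - 8) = (b - 4)*(b - 2)*(b^2 + 3*b + 2) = (b - 4)*(b - 2)*(b + 1)*(b + 2)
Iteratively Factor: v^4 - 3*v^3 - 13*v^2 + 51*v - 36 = (v - 3)*(v^3 - 13*v + 12) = (v - 3)*(v + 4)*(v^2 - 4*v + 3) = (v - 3)^2*(v + 4)*(v - 1)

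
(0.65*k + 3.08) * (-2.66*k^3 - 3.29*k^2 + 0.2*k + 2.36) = -1.729*k^4 - 10.3313*k^3 - 10.0032*k^2 + 2.15*k + 7.2688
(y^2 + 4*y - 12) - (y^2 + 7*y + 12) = -3*y - 24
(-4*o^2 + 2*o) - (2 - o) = -4*o^2 + 3*o - 2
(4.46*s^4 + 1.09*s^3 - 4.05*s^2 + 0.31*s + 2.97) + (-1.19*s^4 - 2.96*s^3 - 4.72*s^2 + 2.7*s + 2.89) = 3.27*s^4 - 1.87*s^3 - 8.77*s^2 + 3.01*s + 5.86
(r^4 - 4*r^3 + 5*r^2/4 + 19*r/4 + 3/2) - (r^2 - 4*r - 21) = r^4 - 4*r^3 + r^2/4 + 35*r/4 + 45/2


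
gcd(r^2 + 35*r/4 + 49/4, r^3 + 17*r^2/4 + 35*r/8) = r + 7/4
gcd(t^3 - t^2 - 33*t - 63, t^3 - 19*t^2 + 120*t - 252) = t - 7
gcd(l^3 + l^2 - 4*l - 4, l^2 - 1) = l + 1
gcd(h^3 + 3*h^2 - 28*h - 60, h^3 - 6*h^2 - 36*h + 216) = h + 6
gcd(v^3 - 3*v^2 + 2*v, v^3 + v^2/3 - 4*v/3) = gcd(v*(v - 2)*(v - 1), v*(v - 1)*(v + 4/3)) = v^2 - v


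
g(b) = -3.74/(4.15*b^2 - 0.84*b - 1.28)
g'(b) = -3.74*(0.84 - 8.3*b)/(4.15*b^2 - 0.84*b - 1.28)^2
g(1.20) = -1.01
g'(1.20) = 2.51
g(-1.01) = -0.98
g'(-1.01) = -2.39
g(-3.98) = -0.06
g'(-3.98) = -0.03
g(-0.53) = -11.30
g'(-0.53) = -178.91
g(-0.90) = -1.32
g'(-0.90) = -3.86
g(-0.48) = -47.13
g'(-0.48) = -2864.68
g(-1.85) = -0.26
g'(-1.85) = -0.29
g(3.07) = -0.11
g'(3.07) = 0.07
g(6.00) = -0.03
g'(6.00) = 0.01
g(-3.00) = -0.10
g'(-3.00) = -0.06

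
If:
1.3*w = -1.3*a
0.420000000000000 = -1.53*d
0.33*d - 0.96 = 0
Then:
No Solution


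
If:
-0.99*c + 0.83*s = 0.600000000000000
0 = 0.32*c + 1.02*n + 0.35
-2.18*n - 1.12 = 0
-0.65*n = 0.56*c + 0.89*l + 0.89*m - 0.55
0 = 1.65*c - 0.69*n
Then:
No Solution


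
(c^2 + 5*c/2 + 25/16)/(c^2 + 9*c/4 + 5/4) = (c + 5/4)/(c + 1)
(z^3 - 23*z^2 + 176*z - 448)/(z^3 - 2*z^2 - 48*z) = (z^2 - 15*z + 56)/(z*(z + 6))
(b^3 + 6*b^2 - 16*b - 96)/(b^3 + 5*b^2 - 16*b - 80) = (b + 6)/(b + 5)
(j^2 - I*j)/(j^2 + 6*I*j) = (j - I)/(j + 6*I)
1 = 1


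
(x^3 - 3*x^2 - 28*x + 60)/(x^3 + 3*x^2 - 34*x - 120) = (x - 2)/(x + 4)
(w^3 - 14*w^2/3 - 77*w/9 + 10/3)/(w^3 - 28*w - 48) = (9*w^2 + 12*w - 5)/(9*(w^2 + 6*w + 8))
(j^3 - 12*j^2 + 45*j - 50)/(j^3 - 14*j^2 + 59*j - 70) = (j - 5)/(j - 7)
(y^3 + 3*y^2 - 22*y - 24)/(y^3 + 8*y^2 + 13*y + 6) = (y - 4)/(y + 1)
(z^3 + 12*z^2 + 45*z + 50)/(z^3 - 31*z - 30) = (z^2 + 7*z + 10)/(z^2 - 5*z - 6)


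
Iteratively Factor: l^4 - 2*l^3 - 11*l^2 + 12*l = (l)*(l^3 - 2*l^2 - 11*l + 12) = l*(l - 4)*(l^2 + 2*l - 3) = l*(l - 4)*(l - 1)*(l + 3)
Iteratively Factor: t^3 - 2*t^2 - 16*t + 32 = (t - 2)*(t^2 - 16) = (t - 4)*(t - 2)*(t + 4)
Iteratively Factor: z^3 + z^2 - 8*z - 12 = (z + 2)*(z^2 - z - 6) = (z + 2)^2*(z - 3)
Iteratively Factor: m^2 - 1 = (m + 1)*(m - 1)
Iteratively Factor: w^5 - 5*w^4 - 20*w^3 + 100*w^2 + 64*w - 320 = (w - 4)*(w^4 - w^3 - 24*w^2 + 4*w + 80) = (w - 4)*(w + 2)*(w^3 - 3*w^2 - 18*w + 40) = (w - 4)*(w + 2)*(w + 4)*(w^2 - 7*w + 10) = (w - 5)*(w - 4)*(w + 2)*(w + 4)*(w - 2)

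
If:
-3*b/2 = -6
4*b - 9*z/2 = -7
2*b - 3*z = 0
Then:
No Solution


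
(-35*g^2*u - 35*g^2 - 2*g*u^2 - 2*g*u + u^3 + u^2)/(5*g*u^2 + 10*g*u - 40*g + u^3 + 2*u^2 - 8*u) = (-7*g*u - 7*g + u^2 + u)/(u^2 + 2*u - 8)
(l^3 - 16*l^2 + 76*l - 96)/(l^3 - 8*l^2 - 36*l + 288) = (l - 2)/(l + 6)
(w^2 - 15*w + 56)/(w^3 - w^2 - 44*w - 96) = (w - 7)/(w^2 + 7*w + 12)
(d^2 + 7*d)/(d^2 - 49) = d/(d - 7)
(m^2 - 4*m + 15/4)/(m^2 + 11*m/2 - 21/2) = (m - 5/2)/(m + 7)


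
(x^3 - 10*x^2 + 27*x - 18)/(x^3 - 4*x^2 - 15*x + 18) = (x - 3)/(x + 3)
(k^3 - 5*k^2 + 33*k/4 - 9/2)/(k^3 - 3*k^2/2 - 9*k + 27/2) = (k^2 - 7*k/2 + 3)/(k^2 - 9)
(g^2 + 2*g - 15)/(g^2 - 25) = (g - 3)/(g - 5)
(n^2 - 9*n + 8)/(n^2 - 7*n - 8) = (n - 1)/(n + 1)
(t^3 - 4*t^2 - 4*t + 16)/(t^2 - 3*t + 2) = (t^2 - 2*t - 8)/(t - 1)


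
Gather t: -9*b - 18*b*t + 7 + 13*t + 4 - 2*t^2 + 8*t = -9*b - 2*t^2 + t*(21 - 18*b) + 11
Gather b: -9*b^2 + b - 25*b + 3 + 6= -9*b^2 - 24*b + 9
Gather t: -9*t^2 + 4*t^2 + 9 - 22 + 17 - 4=-5*t^2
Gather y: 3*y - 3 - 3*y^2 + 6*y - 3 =-3*y^2 + 9*y - 6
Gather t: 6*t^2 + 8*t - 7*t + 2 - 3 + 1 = 6*t^2 + t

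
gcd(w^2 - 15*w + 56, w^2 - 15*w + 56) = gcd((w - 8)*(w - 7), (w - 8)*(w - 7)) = w^2 - 15*w + 56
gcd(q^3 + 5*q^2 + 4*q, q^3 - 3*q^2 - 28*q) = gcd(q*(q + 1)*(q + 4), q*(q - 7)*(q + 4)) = q^2 + 4*q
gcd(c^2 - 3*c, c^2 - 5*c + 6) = c - 3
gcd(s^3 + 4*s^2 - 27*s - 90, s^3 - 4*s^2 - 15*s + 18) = s + 3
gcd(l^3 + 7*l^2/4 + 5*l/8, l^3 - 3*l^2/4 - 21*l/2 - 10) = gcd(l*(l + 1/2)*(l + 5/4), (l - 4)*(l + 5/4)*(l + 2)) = l + 5/4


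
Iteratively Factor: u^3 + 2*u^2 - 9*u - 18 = (u + 3)*(u^2 - u - 6) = (u + 2)*(u + 3)*(u - 3)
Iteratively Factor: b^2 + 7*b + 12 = (b + 4)*(b + 3)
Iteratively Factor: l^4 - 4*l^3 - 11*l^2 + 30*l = (l - 2)*(l^3 - 2*l^2 - 15*l) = l*(l - 2)*(l^2 - 2*l - 15) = l*(l - 5)*(l - 2)*(l + 3)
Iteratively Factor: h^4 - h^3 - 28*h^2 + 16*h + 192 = (h + 4)*(h^3 - 5*h^2 - 8*h + 48) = (h + 3)*(h + 4)*(h^2 - 8*h + 16) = (h - 4)*(h + 3)*(h + 4)*(h - 4)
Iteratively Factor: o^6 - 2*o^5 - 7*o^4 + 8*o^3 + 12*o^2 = (o + 1)*(o^5 - 3*o^4 - 4*o^3 + 12*o^2) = (o - 2)*(o + 1)*(o^4 - o^3 - 6*o^2) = o*(o - 2)*(o + 1)*(o^3 - o^2 - 6*o) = o^2*(o - 2)*(o + 1)*(o^2 - o - 6) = o^2*(o - 2)*(o + 1)*(o + 2)*(o - 3)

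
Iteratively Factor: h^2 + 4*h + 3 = (h + 3)*(h + 1)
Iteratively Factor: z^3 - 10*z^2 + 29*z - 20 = (z - 1)*(z^2 - 9*z + 20) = (z - 5)*(z - 1)*(z - 4)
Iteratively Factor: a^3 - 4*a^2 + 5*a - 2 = (a - 1)*(a^2 - 3*a + 2) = (a - 1)^2*(a - 2)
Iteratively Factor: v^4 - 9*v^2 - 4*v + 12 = (v + 2)*(v^3 - 2*v^2 - 5*v + 6) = (v + 2)^2*(v^2 - 4*v + 3) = (v - 3)*(v + 2)^2*(v - 1)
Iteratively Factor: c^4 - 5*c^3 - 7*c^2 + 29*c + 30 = (c - 3)*(c^3 - 2*c^2 - 13*c - 10) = (c - 3)*(c + 1)*(c^2 - 3*c - 10) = (c - 5)*(c - 3)*(c + 1)*(c + 2)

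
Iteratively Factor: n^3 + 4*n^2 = (n)*(n^2 + 4*n) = n^2*(n + 4)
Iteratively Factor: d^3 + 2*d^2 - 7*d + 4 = (d - 1)*(d^2 + 3*d - 4) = (d - 1)^2*(d + 4)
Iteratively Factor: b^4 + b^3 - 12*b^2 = (b - 3)*(b^3 + 4*b^2) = b*(b - 3)*(b^2 + 4*b) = b^2*(b - 3)*(b + 4)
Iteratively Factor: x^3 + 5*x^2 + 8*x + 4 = (x + 2)*(x^2 + 3*x + 2) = (x + 2)^2*(x + 1)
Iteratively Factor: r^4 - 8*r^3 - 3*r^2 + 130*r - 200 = (r - 5)*(r^3 - 3*r^2 - 18*r + 40) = (r - 5)*(r - 2)*(r^2 - r - 20) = (r - 5)^2*(r - 2)*(r + 4)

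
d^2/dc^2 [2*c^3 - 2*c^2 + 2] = 12*c - 4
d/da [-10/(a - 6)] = 10/(a - 6)^2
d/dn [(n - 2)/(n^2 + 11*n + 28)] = (n^2 + 11*n - (n - 2)*(2*n + 11) + 28)/(n^2 + 11*n + 28)^2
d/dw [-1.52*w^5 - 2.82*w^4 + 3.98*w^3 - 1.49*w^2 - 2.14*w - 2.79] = -7.6*w^4 - 11.28*w^3 + 11.94*w^2 - 2.98*w - 2.14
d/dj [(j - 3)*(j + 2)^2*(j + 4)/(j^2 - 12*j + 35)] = (2*j^5 - 31*j^4 + 20*j^3 + 617*j^2 - 184*j - 2116)/(j^4 - 24*j^3 + 214*j^2 - 840*j + 1225)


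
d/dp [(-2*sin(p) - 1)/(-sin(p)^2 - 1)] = 2*(-sin(p) + cos(p)^2)*cos(p)/(sin(p)^2 + 1)^2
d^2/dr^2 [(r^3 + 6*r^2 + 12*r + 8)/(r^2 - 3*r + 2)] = 2*(37*r^3 - 30*r^2 - 132*r + 152)/(r^6 - 9*r^5 + 33*r^4 - 63*r^3 + 66*r^2 - 36*r + 8)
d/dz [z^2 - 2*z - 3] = 2*z - 2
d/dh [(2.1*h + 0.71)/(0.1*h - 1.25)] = (3.37 - 0.2696*h)/(0.1*h - 1.25)^3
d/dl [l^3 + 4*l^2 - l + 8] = 3*l^2 + 8*l - 1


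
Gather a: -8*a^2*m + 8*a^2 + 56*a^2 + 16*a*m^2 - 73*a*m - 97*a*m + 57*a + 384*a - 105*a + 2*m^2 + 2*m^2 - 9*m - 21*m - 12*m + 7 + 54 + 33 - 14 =a^2*(64 - 8*m) + a*(16*m^2 - 170*m + 336) + 4*m^2 - 42*m + 80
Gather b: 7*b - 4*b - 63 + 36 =3*b - 27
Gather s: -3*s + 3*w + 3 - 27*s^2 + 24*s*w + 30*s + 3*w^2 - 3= -27*s^2 + s*(24*w + 27) + 3*w^2 + 3*w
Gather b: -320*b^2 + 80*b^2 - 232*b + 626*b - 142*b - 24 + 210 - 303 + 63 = -240*b^2 + 252*b - 54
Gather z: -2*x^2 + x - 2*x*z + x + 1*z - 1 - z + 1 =-2*x^2 - 2*x*z + 2*x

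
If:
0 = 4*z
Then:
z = 0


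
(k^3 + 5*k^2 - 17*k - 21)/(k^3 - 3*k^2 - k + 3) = (k + 7)/(k - 1)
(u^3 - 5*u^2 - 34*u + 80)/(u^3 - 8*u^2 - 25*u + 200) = (u - 2)/(u - 5)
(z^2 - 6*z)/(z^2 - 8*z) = (z - 6)/(z - 8)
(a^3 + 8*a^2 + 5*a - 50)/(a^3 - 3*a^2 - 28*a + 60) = (a + 5)/(a - 6)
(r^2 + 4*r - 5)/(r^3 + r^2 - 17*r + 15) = 1/(r - 3)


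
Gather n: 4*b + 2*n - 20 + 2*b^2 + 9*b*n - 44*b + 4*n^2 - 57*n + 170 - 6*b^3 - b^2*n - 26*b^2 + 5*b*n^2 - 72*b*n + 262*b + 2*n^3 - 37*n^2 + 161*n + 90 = -6*b^3 - 24*b^2 + 222*b + 2*n^3 + n^2*(5*b - 33) + n*(-b^2 - 63*b + 106) + 240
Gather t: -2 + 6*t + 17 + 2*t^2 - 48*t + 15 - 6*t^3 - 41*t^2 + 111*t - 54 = -6*t^3 - 39*t^2 + 69*t - 24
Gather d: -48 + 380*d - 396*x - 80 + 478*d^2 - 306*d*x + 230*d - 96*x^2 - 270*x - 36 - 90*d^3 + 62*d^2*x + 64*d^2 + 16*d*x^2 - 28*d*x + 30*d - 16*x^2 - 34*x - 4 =-90*d^3 + d^2*(62*x + 542) + d*(16*x^2 - 334*x + 640) - 112*x^2 - 700*x - 168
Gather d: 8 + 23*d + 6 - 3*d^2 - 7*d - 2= -3*d^2 + 16*d + 12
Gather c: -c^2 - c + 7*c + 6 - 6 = -c^2 + 6*c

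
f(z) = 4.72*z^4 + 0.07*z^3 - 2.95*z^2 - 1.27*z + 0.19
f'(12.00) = 32582.81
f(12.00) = 97555.03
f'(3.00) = 492.68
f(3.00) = 354.04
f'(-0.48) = -0.48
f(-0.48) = 0.36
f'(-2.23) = -196.44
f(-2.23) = 104.30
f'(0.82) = 4.44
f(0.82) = -0.66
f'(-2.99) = -486.43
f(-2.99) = 352.99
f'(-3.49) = -780.68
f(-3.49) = 665.95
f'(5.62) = 3323.49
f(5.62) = 4620.85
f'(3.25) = 629.89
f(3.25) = 493.90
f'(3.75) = 975.18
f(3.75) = 891.03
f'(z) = 18.88*z^3 + 0.21*z^2 - 5.9*z - 1.27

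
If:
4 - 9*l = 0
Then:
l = 4/9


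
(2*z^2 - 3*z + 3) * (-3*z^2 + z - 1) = -6*z^4 + 11*z^3 - 14*z^2 + 6*z - 3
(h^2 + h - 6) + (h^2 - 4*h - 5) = 2*h^2 - 3*h - 11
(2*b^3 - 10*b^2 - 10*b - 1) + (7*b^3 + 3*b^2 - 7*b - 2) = 9*b^3 - 7*b^2 - 17*b - 3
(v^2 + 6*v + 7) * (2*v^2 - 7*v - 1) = 2*v^4 + 5*v^3 - 29*v^2 - 55*v - 7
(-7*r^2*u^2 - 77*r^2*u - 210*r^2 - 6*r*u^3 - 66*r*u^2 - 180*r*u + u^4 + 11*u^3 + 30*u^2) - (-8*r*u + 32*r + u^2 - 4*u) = -7*r^2*u^2 - 77*r^2*u - 210*r^2 - 6*r*u^3 - 66*r*u^2 - 172*r*u - 32*r + u^4 + 11*u^3 + 29*u^2 + 4*u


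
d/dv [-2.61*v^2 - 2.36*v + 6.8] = -5.22*v - 2.36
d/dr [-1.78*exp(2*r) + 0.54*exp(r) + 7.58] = (0.54 - 3.56*exp(r))*exp(r)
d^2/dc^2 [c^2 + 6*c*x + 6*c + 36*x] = 2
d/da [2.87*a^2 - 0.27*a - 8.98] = 5.74*a - 0.27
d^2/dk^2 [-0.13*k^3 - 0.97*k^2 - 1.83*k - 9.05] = -0.78*k - 1.94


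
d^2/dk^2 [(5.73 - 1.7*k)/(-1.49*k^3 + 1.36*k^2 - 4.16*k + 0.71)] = (22.64502*k^5 - 173.323356*k^4 + 170.994432*k^3 - 255.10908*k^2 + 148.288566*k - 177.21416)/(3.307949*k^9 - 9.058008*k^8 + 35.97456*k^7 - 57.823213*k^6 + 109.071504*k^5 - 100.95168*k^4 + 98.345999*k^3 - 38.917656*k^2 + 6.291168*k - 0.357911)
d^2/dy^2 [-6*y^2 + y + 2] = -12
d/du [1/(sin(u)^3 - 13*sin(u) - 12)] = (13 - 3*sin(u)^2)*cos(u)/(-sin(u)^3 + 13*sin(u) + 12)^2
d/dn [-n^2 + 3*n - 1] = 3 - 2*n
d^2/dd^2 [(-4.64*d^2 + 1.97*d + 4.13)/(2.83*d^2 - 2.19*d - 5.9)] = (5.6843418860808e-14*d^4 - 25.95959*d^3 - 266.383938*d^2 + 43.779534*d - 196.412534)/(22.665187*d^6 - 52.618473*d^5 - 101.038641*d^4 + 208.895121*d^3 + 210.64593*d^2 - 228.7017*d - 205.379)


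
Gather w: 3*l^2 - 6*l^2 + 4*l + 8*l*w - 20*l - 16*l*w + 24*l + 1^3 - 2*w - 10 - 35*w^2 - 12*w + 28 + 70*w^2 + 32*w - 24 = -3*l^2 + 8*l + 35*w^2 + w*(18 - 8*l) - 5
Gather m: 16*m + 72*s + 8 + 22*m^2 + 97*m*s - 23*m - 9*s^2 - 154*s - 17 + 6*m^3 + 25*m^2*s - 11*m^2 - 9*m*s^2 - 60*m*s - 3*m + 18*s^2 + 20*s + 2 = 6*m^3 + m^2*(25*s + 11) + m*(-9*s^2 + 37*s - 10) + 9*s^2 - 62*s - 7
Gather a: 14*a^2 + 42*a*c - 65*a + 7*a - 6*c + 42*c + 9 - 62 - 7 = 14*a^2 + a*(42*c - 58) + 36*c - 60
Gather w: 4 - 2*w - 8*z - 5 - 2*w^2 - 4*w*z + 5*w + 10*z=-2*w^2 + w*(3 - 4*z) + 2*z - 1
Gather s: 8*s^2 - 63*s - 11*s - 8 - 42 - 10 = 8*s^2 - 74*s - 60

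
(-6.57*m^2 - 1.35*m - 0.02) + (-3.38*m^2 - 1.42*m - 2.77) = -9.95*m^2 - 2.77*m - 2.79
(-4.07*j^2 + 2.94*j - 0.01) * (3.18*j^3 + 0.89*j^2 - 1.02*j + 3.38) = -12.9426*j^5 + 5.7269*j^4 + 6.7362*j^3 - 16.7643*j^2 + 9.9474*j - 0.0338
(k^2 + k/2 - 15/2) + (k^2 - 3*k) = 2*k^2 - 5*k/2 - 15/2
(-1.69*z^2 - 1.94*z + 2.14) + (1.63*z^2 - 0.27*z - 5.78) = -0.0600000000000001*z^2 - 2.21*z - 3.64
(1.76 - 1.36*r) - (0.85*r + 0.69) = 1.07 - 2.21*r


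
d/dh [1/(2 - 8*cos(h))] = -2*sin(h)/(4*cos(h) - 1)^2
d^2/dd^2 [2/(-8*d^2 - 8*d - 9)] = 32*(8*d^2 + 8*d - 8*(2*d + 1)^2 + 9)/(8*d^2 + 8*d + 9)^3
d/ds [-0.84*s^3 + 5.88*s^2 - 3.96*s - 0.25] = -2.52*s^2 + 11.76*s - 3.96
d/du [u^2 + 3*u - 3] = 2*u + 3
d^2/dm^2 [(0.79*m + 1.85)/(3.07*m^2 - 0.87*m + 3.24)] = ((0.79*m + 1.85)*(6.14*m - 0.87)*(12.28*m - 1.74) - (14.5518*m + 9.9844)*(3.07*m^2 - 0.87*m + 3.24))/(3.07*m^2 - 0.87*m + 3.24)^3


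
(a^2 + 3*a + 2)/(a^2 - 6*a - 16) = (a + 1)/(a - 8)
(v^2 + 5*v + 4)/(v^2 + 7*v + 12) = (v + 1)/(v + 3)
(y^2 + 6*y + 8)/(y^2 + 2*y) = (y + 4)/y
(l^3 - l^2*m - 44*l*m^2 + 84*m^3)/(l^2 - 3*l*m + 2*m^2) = (l^2 + l*m - 42*m^2)/(l - m)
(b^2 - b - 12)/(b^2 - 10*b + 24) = (b + 3)/(b - 6)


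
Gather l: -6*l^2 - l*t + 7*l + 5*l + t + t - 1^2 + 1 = -6*l^2 + l*(12 - t) + 2*t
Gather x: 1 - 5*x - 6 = -5*x - 5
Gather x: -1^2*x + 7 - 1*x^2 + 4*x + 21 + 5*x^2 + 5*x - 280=4*x^2 + 8*x - 252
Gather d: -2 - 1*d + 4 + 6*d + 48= 5*d + 50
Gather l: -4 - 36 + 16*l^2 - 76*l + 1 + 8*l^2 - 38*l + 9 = 24*l^2 - 114*l - 30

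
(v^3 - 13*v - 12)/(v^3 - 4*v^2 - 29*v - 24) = (v - 4)/(v - 8)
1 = 1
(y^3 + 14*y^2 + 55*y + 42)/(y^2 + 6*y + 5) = (y^2 + 13*y + 42)/(y + 5)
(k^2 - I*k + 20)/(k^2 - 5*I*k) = (k + 4*I)/k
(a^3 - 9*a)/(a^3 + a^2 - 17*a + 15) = a*(a + 3)/(a^2 + 4*a - 5)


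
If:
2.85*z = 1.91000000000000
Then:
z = 0.67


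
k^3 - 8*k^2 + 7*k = k*(k - 7)*(k - 1)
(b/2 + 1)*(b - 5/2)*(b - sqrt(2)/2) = b^3/2 - sqrt(2)*b^2/4 - b^2/4 - 5*b/2 + sqrt(2)*b/8 + 5*sqrt(2)/4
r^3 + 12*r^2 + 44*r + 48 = (r + 2)*(r + 4)*(r + 6)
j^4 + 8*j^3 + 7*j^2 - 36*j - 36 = (j - 2)*(j + 1)*(j + 3)*(j + 6)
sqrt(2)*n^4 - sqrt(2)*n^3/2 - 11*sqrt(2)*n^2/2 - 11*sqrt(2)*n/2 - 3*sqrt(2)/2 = (n - 3)*(n + 1/2)*(n + 1)*(sqrt(2)*n + sqrt(2))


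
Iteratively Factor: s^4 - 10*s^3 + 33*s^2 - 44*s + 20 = (s - 2)*(s^3 - 8*s^2 + 17*s - 10) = (s - 2)*(s - 1)*(s^2 - 7*s + 10) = (s - 2)^2*(s - 1)*(s - 5)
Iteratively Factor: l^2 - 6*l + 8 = (l - 4)*(l - 2)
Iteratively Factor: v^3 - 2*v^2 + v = (v)*(v^2 - 2*v + 1) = v*(v - 1)*(v - 1)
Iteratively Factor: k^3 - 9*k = (k + 3)*(k^2 - 3*k) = k*(k + 3)*(k - 3)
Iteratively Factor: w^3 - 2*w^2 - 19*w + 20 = (w + 4)*(w^2 - 6*w + 5) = (w - 5)*(w + 4)*(w - 1)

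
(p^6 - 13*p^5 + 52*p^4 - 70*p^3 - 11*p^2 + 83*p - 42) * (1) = p^6 - 13*p^5 + 52*p^4 - 70*p^3 - 11*p^2 + 83*p - 42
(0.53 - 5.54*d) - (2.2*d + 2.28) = -7.74*d - 1.75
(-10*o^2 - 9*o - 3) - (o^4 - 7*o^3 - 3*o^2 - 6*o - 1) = -o^4 + 7*o^3 - 7*o^2 - 3*o - 2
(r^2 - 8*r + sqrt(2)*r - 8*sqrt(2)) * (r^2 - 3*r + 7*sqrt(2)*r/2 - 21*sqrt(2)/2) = r^4 - 11*r^3 + 9*sqrt(2)*r^3/2 - 99*sqrt(2)*r^2/2 + 31*r^2 - 77*r + 108*sqrt(2)*r + 168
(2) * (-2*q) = -4*q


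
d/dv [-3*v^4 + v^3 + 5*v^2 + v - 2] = -12*v^3 + 3*v^2 + 10*v + 1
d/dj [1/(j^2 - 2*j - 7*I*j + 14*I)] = (-2*j + 2 + 7*I)/(j^2 - 2*j - 7*I*j + 14*I)^2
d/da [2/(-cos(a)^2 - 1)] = -8*sin(2*a)/(cos(2*a) + 3)^2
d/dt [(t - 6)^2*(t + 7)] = (t - 6)*(3*t + 8)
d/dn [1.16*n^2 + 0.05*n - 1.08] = 2.32*n + 0.05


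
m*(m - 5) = m^2 - 5*m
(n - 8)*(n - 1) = n^2 - 9*n + 8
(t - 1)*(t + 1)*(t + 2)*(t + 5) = t^4 + 7*t^3 + 9*t^2 - 7*t - 10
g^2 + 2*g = g*(g + 2)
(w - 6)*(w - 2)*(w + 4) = w^3 - 4*w^2 - 20*w + 48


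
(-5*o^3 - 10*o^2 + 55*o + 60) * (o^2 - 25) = -5*o^5 - 10*o^4 + 180*o^3 + 310*o^2 - 1375*o - 1500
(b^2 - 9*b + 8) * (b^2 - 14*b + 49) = b^4 - 23*b^3 + 183*b^2 - 553*b + 392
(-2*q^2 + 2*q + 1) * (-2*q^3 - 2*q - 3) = 4*q^5 - 4*q^4 + 2*q^3 + 2*q^2 - 8*q - 3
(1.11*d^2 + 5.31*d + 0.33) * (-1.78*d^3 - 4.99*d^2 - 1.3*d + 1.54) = -1.9758*d^5 - 14.9907*d^4 - 28.5273*d^3 - 6.8403*d^2 + 7.7484*d + 0.5082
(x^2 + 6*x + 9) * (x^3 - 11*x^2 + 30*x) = x^5 - 5*x^4 - 27*x^3 + 81*x^2 + 270*x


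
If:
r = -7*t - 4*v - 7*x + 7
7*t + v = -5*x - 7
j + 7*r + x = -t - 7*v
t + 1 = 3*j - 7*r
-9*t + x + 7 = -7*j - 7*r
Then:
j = -46232/8795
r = -15727/8795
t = -37402/8795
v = 22599/8795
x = 7106/1759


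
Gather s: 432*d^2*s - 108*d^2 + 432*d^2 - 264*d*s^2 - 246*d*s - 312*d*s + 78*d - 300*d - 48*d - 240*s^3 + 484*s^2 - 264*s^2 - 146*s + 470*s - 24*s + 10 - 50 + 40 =324*d^2 - 270*d - 240*s^3 + s^2*(220 - 264*d) + s*(432*d^2 - 558*d + 300)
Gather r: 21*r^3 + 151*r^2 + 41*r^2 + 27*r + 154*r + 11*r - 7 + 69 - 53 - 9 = 21*r^3 + 192*r^2 + 192*r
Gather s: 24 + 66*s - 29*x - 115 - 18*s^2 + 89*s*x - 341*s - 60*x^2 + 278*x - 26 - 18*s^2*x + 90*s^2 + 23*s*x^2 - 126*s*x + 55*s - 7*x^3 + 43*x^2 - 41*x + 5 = s^2*(72 - 18*x) + s*(23*x^2 - 37*x - 220) - 7*x^3 - 17*x^2 + 208*x - 112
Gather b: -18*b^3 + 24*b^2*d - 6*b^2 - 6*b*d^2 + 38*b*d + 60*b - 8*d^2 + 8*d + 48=-18*b^3 + b^2*(24*d - 6) + b*(-6*d^2 + 38*d + 60) - 8*d^2 + 8*d + 48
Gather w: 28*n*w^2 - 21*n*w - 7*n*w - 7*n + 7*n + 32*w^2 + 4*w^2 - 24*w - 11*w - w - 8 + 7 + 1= w^2*(28*n + 36) + w*(-28*n - 36)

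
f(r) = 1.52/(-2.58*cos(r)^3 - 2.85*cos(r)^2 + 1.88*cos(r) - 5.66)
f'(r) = 1.52*(-7.74*sin(r)*cos(r)^2 - 5.7*sin(r)*cos(r) + 1.88*sin(r))/(-2.58*cos(r)^3 - 2.85*cos(r)^2 + 1.88*cos(r) - 5.66)^2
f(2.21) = -0.21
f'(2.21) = 0.06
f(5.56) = -0.22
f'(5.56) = 0.14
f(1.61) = -0.26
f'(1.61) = 0.10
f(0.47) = -0.19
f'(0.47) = -0.10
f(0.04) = -0.17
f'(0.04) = -0.01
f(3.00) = -0.19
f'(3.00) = -0.00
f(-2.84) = -0.19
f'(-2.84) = -0.00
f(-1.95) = -0.23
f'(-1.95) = -0.09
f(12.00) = -0.20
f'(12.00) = 0.12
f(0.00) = -0.17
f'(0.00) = 0.00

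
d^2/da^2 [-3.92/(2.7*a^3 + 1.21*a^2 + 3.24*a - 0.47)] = ((63.504*a + 9.4864)*(2.7*a^3 + 1.21*a^2 + 3.24*a - 0.47) - 3.92*(8.1*a^2 + 2.42*a + 3.24)*(16.2*a^2 + 4.84*a + 6.48))/(2.7*a^3 + 1.21*a^2 + 3.24*a - 0.47)^3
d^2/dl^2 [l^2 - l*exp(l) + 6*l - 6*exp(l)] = -l*exp(l) - 8*exp(l) + 2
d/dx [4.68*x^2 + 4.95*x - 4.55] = 9.36*x + 4.95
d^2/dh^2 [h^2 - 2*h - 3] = 2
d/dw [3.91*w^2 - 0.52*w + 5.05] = 7.82*w - 0.52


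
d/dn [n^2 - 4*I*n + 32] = 2*n - 4*I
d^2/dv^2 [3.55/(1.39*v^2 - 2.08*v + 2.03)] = (-13.71791*v^2 + 20.52752*v + 3.55*(2.78*v - 2.08)*(5.56*v - 4.16) - 20.03407)/(1.39*v^2 - 2.08*v + 2.03)^3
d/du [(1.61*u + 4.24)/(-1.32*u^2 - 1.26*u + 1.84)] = (2.1252*u^2 + 11.1936*u + 8.3048)/(1.7424*u^4 + 3.3264*u^3 - 3.27*u^2 - 4.6368*u + 3.3856)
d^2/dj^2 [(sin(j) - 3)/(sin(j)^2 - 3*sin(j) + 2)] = (-sin(j)^4 + 8*sin(j)^3 - 5*sin(j)^2 - 26*sin(j) + 30)/((sin(j) - 2)^3*(sin(j) - 1)^2)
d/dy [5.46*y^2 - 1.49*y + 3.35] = 10.92*y - 1.49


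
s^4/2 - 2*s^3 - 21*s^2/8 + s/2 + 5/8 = (s/2 + 1/2)*(s - 5)*(s - 1/2)*(s + 1/2)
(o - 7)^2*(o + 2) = o^3 - 12*o^2 + 21*o + 98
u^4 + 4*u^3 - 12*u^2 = u^2*(u - 2)*(u + 6)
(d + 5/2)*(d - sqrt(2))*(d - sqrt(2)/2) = d^3 - 3*sqrt(2)*d^2/2 + 5*d^2/2 - 15*sqrt(2)*d/4 + d + 5/2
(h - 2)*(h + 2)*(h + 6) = h^3 + 6*h^2 - 4*h - 24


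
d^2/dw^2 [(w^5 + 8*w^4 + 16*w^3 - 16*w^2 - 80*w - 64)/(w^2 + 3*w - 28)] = 2*(3*w^7 + 32*w^6 - 126*w^5 - 1716*w^4 + 3024*w^3 + 32064*w^2 + 30336*w - 21632)/(w^6 + 9*w^5 - 57*w^4 - 477*w^3 + 1596*w^2 + 7056*w - 21952)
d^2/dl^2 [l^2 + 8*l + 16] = 2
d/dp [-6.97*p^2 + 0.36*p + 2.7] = 0.36 - 13.94*p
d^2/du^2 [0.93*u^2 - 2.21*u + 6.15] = 1.86000000000000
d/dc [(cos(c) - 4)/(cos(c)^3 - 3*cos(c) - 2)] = (3*cos(c)/2 - 6*cos(2*c) + cos(3*c)/2 + 8)*sin(c)/((cos(c) - 2)^2*(cos(c) + 1)^4)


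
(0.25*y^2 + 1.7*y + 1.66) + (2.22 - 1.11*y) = 0.25*y^2 + 0.59*y + 3.88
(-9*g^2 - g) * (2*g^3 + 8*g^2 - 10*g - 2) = -18*g^5 - 74*g^4 + 82*g^3 + 28*g^2 + 2*g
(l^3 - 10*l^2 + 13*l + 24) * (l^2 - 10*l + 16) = l^5 - 20*l^4 + 129*l^3 - 266*l^2 - 32*l + 384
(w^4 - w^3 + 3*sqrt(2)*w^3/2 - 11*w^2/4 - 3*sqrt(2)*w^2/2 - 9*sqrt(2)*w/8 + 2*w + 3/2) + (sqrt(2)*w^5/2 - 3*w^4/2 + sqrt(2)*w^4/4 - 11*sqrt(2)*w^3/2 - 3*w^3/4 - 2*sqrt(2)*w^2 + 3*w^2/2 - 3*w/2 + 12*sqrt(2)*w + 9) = sqrt(2)*w^5/2 - w^4/2 + sqrt(2)*w^4/4 - 4*sqrt(2)*w^3 - 7*w^3/4 - 7*sqrt(2)*w^2/2 - 5*w^2/4 + w/2 + 87*sqrt(2)*w/8 + 21/2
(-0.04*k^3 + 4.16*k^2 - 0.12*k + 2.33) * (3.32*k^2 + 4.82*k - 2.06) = -0.1328*k^5 + 13.6184*k^4 + 19.7352*k^3 - 1.4124*k^2 + 11.4778*k - 4.7998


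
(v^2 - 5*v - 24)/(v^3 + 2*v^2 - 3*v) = (v - 8)/(v*(v - 1))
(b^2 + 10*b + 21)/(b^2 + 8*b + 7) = (b + 3)/(b + 1)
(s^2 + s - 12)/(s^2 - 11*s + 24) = (s + 4)/(s - 8)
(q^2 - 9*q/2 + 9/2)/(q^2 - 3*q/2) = (q - 3)/q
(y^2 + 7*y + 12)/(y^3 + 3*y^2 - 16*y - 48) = 1/(y - 4)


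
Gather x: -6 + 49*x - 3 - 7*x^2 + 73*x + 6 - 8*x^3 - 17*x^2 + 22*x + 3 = -8*x^3 - 24*x^2 + 144*x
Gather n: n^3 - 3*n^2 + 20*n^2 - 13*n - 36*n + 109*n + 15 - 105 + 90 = n^3 + 17*n^2 + 60*n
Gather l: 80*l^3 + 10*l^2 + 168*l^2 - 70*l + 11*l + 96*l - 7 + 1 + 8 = 80*l^3 + 178*l^2 + 37*l + 2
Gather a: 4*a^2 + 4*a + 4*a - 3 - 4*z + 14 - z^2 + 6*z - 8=4*a^2 + 8*a - z^2 + 2*z + 3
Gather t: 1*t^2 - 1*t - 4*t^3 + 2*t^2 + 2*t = -4*t^3 + 3*t^2 + t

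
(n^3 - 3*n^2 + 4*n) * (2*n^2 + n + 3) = 2*n^5 - 5*n^4 + 8*n^3 - 5*n^2 + 12*n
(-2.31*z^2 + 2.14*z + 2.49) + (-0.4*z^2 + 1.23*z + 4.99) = -2.71*z^2 + 3.37*z + 7.48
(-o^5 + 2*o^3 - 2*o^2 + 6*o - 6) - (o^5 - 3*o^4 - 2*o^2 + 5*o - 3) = -2*o^5 + 3*o^4 + 2*o^3 + o - 3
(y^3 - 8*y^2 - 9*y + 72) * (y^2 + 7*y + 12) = y^5 - y^4 - 53*y^3 - 87*y^2 + 396*y + 864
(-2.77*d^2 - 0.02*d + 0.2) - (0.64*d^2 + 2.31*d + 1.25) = -3.41*d^2 - 2.33*d - 1.05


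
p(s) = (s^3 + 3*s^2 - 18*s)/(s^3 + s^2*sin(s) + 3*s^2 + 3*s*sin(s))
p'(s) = (3*s^2 + 6*s - 18)/(s^3 + s^2*sin(s) + 3*s^2 + 3*s*sin(s)) + (s^3 + 3*s^2 - 18*s)*(-s^2*cos(s) - 3*s^2 - 2*s*sin(s) - 3*s*cos(s) - 6*s - 3*sin(s))/(s^3 + s^2*sin(s) + 3*s^2 + 3*s*sin(s))^2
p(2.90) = -0.05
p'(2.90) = 0.48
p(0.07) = -41.40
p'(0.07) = 611.69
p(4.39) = 0.57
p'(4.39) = 0.27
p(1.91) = -0.62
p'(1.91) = 0.76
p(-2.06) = 7.21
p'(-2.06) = -5.96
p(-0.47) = 8.22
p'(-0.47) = 12.71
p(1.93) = -0.60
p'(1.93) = 0.74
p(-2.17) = 7.96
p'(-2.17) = -7.90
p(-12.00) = 0.87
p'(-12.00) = 0.03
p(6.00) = 0.70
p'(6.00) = -0.03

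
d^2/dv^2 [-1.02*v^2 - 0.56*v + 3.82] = -2.04000000000000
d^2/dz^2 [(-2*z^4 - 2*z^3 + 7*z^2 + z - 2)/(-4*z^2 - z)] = 4*(16*z^6 + 12*z^5 + 3*z^4 + 7*z^3 + 48*z^2 + 12*z + 1)/(z^3*(64*z^3 + 48*z^2 + 12*z + 1))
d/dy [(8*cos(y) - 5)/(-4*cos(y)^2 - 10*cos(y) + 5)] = 2*(-16*cos(y)^2 + 20*cos(y) + 5)*sin(y)/(-4*sin(y)^2 + 10*cos(y) - 1)^2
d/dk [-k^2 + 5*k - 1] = 5 - 2*k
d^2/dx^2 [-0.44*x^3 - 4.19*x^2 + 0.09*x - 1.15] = -2.64*x - 8.38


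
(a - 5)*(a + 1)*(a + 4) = a^3 - 21*a - 20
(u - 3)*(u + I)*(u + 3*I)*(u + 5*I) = u^4 - 3*u^3 + 9*I*u^3 - 23*u^2 - 27*I*u^2 + 69*u - 15*I*u + 45*I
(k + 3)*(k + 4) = k^2 + 7*k + 12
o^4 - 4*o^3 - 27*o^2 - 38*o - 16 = (o - 8)*(o + 1)^2*(o + 2)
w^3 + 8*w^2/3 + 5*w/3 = w*(w + 1)*(w + 5/3)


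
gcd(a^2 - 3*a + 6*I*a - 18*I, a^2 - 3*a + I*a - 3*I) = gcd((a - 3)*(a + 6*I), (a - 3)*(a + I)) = a - 3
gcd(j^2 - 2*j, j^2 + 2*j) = j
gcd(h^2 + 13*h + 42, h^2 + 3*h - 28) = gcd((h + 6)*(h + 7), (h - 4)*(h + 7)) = h + 7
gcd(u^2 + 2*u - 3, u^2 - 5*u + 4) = u - 1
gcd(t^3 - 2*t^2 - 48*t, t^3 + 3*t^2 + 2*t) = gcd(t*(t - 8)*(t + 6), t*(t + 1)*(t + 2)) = t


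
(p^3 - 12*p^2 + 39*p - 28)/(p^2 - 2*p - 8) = (p^2 - 8*p + 7)/(p + 2)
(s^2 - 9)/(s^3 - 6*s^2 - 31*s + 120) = (s + 3)/(s^2 - 3*s - 40)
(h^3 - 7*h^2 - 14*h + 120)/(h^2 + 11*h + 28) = (h^2 - 11*h + 30)/(h + 7)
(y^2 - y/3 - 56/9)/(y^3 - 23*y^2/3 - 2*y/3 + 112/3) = (y + 7/3)/(y^2 - 5*y - 14)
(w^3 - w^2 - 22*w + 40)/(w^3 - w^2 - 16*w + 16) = (w^2 + 3*w - 10)/(w^2 + 3*w - 4)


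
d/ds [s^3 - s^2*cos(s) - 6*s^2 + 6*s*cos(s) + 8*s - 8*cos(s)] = s^2*sin(s) + 3*s^2 - 6*s*sin(s) - 2*s*cos(s) - 12*s + 8*sin(s) + 6*cos(s) + 8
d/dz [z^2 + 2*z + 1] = 2*z + 2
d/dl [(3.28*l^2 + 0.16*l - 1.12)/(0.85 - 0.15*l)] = (-0.492*l^2 + 5.576*l - 0.032)/(0.0225*l^2 - 0.255*l + 0.7225)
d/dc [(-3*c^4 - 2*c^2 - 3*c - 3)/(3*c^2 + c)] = (-18*c^5 - 9*c^4 + 7*c^2 + 18*c + 3)/(c^2*(9*c^2 + 6*c + 1))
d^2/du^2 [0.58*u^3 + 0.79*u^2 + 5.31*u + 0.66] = 3.48*u + 1.58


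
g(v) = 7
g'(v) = 0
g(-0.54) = 7.00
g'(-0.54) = 0.00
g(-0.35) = 7.00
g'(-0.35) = 0.00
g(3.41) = 7.00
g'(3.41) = 0.00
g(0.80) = 7.00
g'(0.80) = 0.00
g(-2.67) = 7.00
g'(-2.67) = 0.00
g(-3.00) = 7.00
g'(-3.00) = 0.00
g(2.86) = 7.00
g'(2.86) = 0.00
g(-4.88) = 7.00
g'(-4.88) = 0.00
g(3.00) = 7.00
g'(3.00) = 0.00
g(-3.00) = 7.00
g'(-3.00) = 0.00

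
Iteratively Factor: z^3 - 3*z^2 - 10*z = (z)*(z^2 - 3*z - 10) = z*(z + 2)*(z - 5)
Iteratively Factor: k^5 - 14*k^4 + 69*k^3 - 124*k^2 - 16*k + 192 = (k + 1)*(k^4 - 15*k^3 + 84*k^2 - 208*k + 192) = (k - 4)*(k + 1)*(k^3 - 11*k^2 + 40*k - 48) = (k - 4)^2*(k + 1)*(k^2 - 7*k + 12) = (k - 4)^2*(k - 3)*(k + 1)*(k - 4)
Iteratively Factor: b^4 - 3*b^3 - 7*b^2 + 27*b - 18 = (b - 1)*(b^3 - 2*b^2 - 9*b + 18) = (b - 2)*(b - 1)*(b^2 - 9) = (b - 3)*(b - 2)*(b - 1)*(b + 3)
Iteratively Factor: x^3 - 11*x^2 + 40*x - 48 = (x - 4)*(x^2 - 7*x + 12) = (x - 4)^2*(x - 3)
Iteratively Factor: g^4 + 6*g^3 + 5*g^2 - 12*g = (g + 4)*(g^3 + 2*g^2 - 3*g) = (g - 1)*(g + 4)*(g^2 + 3*g) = (g - 1)*(g + 3)*(g + 4)*(g)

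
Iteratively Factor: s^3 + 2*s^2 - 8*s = (s + 4)*(s^2 - 2*s) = (s - 2)*(s + 4)*(s)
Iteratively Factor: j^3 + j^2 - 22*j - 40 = (j + 2)*(j^2 - j - 20) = (j + 2)*(j + 4)*(j - 5)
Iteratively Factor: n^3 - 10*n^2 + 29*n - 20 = (n - 4)*(n^2 - 6*n + 5) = (n - 4)*(n - 1)*(n - 5)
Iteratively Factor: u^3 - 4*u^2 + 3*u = (u - 3)*(u^2 - u) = (u - 3)*(u - 1)*(u)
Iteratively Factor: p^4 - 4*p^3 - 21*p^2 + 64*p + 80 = (p + 4)*(p^3 - 8*p^2 + 11*p + 20) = (p - 4)*(p + 4)*(p^2 - 4*p - 5) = (p - 4)*(p + 1)*(p + 4)*(p - 5)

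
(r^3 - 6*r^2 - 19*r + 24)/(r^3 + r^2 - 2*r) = (r^2 - 5*r - 24)/(r*(r + 2))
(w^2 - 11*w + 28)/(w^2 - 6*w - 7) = (w - 4)/(w + 1)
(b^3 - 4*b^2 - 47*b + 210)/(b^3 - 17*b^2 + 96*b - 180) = (b + 7)/(b - 6)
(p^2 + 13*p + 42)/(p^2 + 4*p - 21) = (p + 6)/(p - 3)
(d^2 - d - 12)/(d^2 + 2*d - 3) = (d - 4)/(d - 1)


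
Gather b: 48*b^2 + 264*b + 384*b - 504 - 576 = 48*b^2 + 648*b - 1080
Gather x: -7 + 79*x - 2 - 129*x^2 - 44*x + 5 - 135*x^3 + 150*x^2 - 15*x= -135*x^3 + 21*x^2 + 20*x - 4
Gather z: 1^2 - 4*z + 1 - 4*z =2 - 8*z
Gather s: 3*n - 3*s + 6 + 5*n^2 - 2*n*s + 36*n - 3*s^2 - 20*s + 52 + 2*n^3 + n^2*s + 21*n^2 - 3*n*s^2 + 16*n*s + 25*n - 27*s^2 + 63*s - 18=2*n^3 + 26*n^2 + 64*n + s^2*(-3*n - 30) + s*(n^2 + 14*n + 40) + 40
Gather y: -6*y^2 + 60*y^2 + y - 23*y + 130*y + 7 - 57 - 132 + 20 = 54*y^2 + 108*y - 162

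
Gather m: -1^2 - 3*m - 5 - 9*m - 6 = -12*m - 12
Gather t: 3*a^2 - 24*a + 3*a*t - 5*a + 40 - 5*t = 3*a^2 - 29*a + t*(3*a - 5) + 40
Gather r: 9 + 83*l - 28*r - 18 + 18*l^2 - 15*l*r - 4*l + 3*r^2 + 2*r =18*l^2 + 79*l + 3*r^2 + r*(-15*l - 26) - 9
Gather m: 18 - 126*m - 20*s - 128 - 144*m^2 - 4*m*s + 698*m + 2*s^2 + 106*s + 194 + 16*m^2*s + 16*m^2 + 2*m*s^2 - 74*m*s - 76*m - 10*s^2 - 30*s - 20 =m^2*(16*s - 128) + m*(2*s^2 - 78*s + 496) - 8*s^2 + 56*s + 64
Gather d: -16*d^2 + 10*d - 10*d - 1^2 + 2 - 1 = -16*d^2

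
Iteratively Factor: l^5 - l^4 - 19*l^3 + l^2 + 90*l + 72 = (l + 3)*(l^4 - 4*l^3 - 7*l^2 + 22*l + 24) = (l + 1)*(l + 3)*(l^3 - 5*l^2 - 2*l + 24) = (l + 1)*(l + 2)*(l + 3)*(l^2 - 7*l + 12) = (l - 4)*(l + 1)*(l + 2)*(l + 3)*(l - 3)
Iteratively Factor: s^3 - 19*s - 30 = (s + 3)*(s^2 - 3*s - 10) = (s - 5)*(s + 3)*(s + 2)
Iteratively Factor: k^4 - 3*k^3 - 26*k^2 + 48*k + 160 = (k - 4)*(k^3 + k^2 - 22*k - 40) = (k - 5)*(k - 4)*(k^2 + 6*k + 8) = (k - 5)*(k - 4)*(k + 2)*(k + 4)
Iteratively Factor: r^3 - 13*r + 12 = (r - 1)*(r^2 + r - 12) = (r - 3)*(r - 1)*(r + 4)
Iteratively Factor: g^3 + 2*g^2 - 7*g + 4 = (g + 4)*(g^2 - 2*g + 1) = (g - 1)*(g + 4)*(g - 1)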